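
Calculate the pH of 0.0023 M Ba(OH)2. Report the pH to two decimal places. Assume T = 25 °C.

Ba(OH)2 is a strong base (each formula unit releases 2 OH-); [OH-] = 0.0046 M.
pOH = -log(0.0046) = 2.34
pH = 14.00 - 2.34 = 11.66

pH = 11.66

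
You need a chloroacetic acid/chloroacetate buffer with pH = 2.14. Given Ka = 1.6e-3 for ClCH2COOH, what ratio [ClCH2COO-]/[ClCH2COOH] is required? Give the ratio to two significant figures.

pKa = -log(1.6 × 10^-3) = 2.796
pH = pKa + log(r) ⇒ log(r) = 2.14 − 2.796 = -0.656
r = [ClCH2COO-]/[ClCH2COOH] = 10^(-0.656) = 0.221

ratio = 0.22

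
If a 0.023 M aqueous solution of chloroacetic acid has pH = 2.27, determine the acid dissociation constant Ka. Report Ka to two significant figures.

Ka = 1.6 × 10^-3

[H+] = 10^(-2.27) = 5.37 × 10^-3 M
At equilibrium [HA] = 0.023 − 5.37 × 10^-3 = 1.76 × 10^-2 M
Ka = [H+][A-]/[HA] = (5.37 × 10^-3)² / 1.76 × 10^-2 = 1.6 × 10^-3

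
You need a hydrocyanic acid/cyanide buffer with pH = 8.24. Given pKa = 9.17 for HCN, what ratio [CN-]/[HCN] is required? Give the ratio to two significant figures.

pH = pKa + log(r) ⇒ log(r) = 8.24 − 9.17 = -0.93
r = [CN-]/[HCN] = 10^(-0.93) = 0.117

ratio = 0.12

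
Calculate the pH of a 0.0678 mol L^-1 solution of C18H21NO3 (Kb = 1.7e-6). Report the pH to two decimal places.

pH = 10.53

C18H21NO3 + H2O ⇌ C18H22NO3+ + OH-
From the ICE table, Kb = [OH-]²/(0.0678 − [OH-]) = 1.7 × 10^-6.
Since Kb ≪ C₀, [OH-] ≈ √(Kb·C₀) = 3.39 × 10^-4 M.
([OH-]/C₀ = 0.5% < 5%, so the approximation holds.)
pOH = 3.47, so pH = 14.00 − pOH = 10.53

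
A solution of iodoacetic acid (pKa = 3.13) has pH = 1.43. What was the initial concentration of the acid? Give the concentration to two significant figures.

[H+] = 10^(-1.43) = 3.72 × 10^-2 M = x
Ka = 10^(−3.13) = 7.41 × 10^-4
Ka = x²/(C₀ − x) ⇒ C₀ = x + x²/Ka
C₀ = 3.72 × 10^-2 + (3.72 × 10^-2)²/(7.41 × 10^-4) = 1.90 M

C₀ = 1.9 M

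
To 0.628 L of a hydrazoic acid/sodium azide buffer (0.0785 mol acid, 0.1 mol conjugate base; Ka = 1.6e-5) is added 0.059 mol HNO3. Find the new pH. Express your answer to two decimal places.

pH = 4.27

After neutralization: n(HN3) = 0.138 mol, n(N3-) = 0.041 mol.
pKa = −log(1.6 × 10^-5) = 4.796
Henderson–Hasselbalch with mole ratio 0.041/0.138: pH = 4.796 + (-0.527)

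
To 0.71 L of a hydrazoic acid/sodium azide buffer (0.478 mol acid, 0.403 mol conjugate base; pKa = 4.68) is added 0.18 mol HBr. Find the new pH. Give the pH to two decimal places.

Added H+ converts N3- to HN3: HN3 → 0.658 mol, N3- → 0.223 mol.
pH = pKa + log([A⁻]/[HA]) = 4.68 + log(0.223/0.658) = 4.68 -0.470

pH = 4.21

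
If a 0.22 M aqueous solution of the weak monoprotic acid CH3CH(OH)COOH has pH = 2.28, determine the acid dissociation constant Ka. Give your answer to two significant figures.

[H+] = 10^(-2.28) = 5.25 × 10^-3 M
At equilibrium [HA] = 0.22 − 5.25 × 10^-3 = 2.15 × 10^-1 M
Ka = [H+][A-]/[HA] = (5.25 × 10^-3)² / 2.15 × 10^-1 = 1.3 × 10^-4

Ka = 1.3 × 10^-4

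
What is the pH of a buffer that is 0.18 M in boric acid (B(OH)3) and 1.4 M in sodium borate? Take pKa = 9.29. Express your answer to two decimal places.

pH = 10.18

Using pH = pKa + log([base]/[acid]) with [base]/[acid] = 1.4/0.18:
pH = 9.29 + (+0.891) = 10.18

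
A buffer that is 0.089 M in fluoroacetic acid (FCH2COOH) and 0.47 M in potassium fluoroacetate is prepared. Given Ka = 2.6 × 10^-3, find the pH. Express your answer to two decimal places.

pKa = −log(2.6 × 10^-3) = 2.585
Using pH = pKa + log([base]/[acid]) with [base]/[acid] = 0.47/0.089:
pH = 2.585 + (+0.723) = 3.31

pH = 3.31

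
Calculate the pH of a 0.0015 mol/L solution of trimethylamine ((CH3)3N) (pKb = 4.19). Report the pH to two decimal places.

pH = 10.45

(CH3)3N + H2O ⇌ (CH3)3NH+ + OH-
Kb = 10^(−4.19) = 6.46 × 10^-5
Let x = [OH-] at equilibrium. Kb = x²/(0.0015 − x).
The 5% rule fails; solving x² + Kb·x − Kb·C₀ = 0 exactly:
x = (−Kb + √(Kb² + 4·Kb·C₀))/2 = 2.81 × 10^-4 M
pOH = −log(2.81 × 10^-4) = 3.55; pH = 14.00 − 3.55 = 10.45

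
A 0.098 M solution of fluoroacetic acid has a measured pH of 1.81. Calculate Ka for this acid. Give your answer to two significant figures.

[H+] = 10^(-1.81) = 1.55 × 10^-2 M
At equilibrium [HA] = 0.098 − 1.55 × 10^-2 = 8.25 × 10^-2 M
Ka = [H+][A-]/[HA] = (1.55 × 10^-2)² / 8.25 × 10^-2 = 2.9 × 10^-3

Ka = 2.9 × 10^-3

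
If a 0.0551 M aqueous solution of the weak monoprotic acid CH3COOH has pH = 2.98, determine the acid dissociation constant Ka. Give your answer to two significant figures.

[H+] = 10^(-2.98) = 1.05 × 10^-3 M
At equilibrium [HA] = 0.0551 − 1.05 × 10^-3 = 5.41 × 10^-2 M
Ka = [H+][A-]/[HA] = (1.05 × 10^-3)² / 5.41 × 10^-2 = 2.0 × 10^-5

Ka = 2.0 × 10^-5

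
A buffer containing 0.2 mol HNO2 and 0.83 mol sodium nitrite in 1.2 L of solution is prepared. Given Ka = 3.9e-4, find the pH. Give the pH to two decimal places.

pH = 4.03

pKa = −log(3.9 × 10^-4) = 3.409
Using pH = pKa + log([base]/[acid]) with [base]/[acid] = 0.83/0.2:
pH = 3.409 + (+0.618) = 4.03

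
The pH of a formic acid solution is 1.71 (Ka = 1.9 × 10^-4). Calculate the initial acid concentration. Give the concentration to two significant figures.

[H+] = 10^(-1.71) = 1.95 × 10^-2 M = x
Ka = x²/(C₀ − x) ⇒ C₀ = x + x²/Ka
C₀ = 1.95 × 10^-2 + (1.95 × 10^-2)²/(1.9 × 10^-4) = 2.02 M

C₀ = 2.0 M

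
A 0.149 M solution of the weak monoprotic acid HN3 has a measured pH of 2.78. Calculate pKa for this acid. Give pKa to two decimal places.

[H+] = 10^(-2.78) = 1.66 × 10^-3 M
At equilibrium [HA] = 0.149 − 1.66 × 10^-3 = 1.47 × 10^-1 M
Ka = [H+][A-]/[HA] = (1.66 × 10^-3)² / 1.47 × 10^-1 = 1.87 × 10^-5
pKa = -log(1.87 × 10^-5) = 4.73

pKa = 4.73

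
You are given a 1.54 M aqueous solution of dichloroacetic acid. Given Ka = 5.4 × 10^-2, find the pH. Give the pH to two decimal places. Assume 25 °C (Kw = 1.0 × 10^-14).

pH = 0.58

Cl2CHCOOH ⇌ Cl2CHCOO- + H+
Ka = [H+]²/(1.54 − [H+]) = 5.4 × 10^-2
Here C₀/Ka ≈ 28.5, so the small-[H+] approximation fails. Use the quadratic:
[H+] = (−Ka + √(Ka² + 4·Ka·C₀))/2 = 2.63 × 10^-1 M
pH = −log[H+] = −log(2.63 × 10^-1) = 0.58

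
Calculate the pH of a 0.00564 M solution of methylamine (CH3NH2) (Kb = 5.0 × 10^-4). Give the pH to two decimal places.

pH = 11.16

CH3NH2 + H2O ⇌ CH3NH3+ + OH-
Kb = x²/(0.00564 − x) = 5.0 × 10^-4
The 5% rule fails; solving x² + Kb·x − Kb·C₀ = 0 exactly:
x = (−Kb + √(Kb² + 4·Kb·C₀))/2 = 1.45 × 10^-3 M
pOH = 2.84, so pH = 14.00 − pOH = 11.16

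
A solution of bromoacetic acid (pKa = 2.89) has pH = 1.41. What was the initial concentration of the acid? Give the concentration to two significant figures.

C₀ = 1.2 M

[H+] = 10^(-1.41) = 3.89 × 10^-2 M = x
Ka = 10^(−2.89) = 1.29 × 10^-3
Ka = x²/(C₀ − x) ⇒ C₀ = x + x²/Ka
C₀ = 3.89 × 10^-2 + (3.89 × 10^-2)²/(1.29 × 10^-3) = 1.21 M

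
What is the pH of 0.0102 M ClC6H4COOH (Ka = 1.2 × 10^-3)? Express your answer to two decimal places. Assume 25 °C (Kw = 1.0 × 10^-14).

pH = 2.53

ClC6H4COOH ⇌ ClC6H4COO- + H+
From the ICE table, Ka = [H+]²/(0.0102 − [H+]) = 1.2 × 10^-3.
Here C₀/Ka ≈ 8.5, so the small-[H+] approximation fails. Use the quadratic:
[H+] = [−0.0012 + √(0.0012² + 4.9e-05)]/2 = 2.95 × 10^-3 M
pH = −log[H+] = −log(2.95 × 10^-3) = 2.53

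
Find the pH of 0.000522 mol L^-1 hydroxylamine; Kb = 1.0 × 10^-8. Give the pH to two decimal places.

pH = 8.36

NH2OH + H2O ⇌ NH3OH+ + OH-
Let x = [OH-] at equilibrium. Kb = x²/(0.000522 − x).
Assume x ≪ 0.000522: x ≈ √(1.0 × 10^-8 × 0.000522) = 2.28 × 10^-6 M
pOH = −log(2.28 × 10^-6) = 5.64; pH = 14.00 − 5.64 = 8.36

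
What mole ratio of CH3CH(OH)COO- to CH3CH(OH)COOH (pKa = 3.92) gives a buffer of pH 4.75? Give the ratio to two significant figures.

ratio = 6.8

pH = pKa + log(r) ⇒ log(r) = 4.75 − 3.92 = +0.83
r = [CH3CH(OH)COO-]/[CH3CH(OH)COOH] = 10^(+0.83) = 6.76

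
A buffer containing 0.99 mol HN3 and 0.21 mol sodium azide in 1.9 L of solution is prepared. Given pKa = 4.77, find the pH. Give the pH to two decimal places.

pH = 4.10

Using pH = pKa + log([base]/[acid]) with [base]/[acid] = 0.21/0.99:
pH = 4.77 + (-0.673) = 4.10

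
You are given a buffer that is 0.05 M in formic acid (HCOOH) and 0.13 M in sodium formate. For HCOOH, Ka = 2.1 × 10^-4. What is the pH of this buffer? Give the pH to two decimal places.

pKa = −log(2.1 × 10^-4) = 3.678
Using pH = pKa + log([base]/[acid]) with [base]/[acid] = 0.13/0.05:
pH = 3.678 + (+0.415) = 4.09

pH = 4.09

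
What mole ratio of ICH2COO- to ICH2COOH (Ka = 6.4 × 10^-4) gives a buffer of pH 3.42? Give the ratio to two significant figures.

pKa = -log(6.4 × 10^-4) = 3.194
pH = pKa + log(r) ⇒ log(r) = 3.42 − 3.194 = +0.226
r = [ICH2COO-]/[ICH2COOH] = 10^(+0.226) = 1.68

ratio = 1.7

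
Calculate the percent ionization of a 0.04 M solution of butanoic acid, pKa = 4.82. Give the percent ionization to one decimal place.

1.9%

CH3(CH2)2COOH ⇌ CH3(CH2)2COO- + H+; let x = [H+] at equilibrium.
Ka = 10^(−4.82) = 1.51 × 10^-5
x ≈ √(Ka·C₀) = √(1.51 × 10^-5 × 0.04) = 7.77 × 10^-4 M
Fraction ionized = 7.77 × 10^-4 / 0.04 = 0.0194 → 1.9%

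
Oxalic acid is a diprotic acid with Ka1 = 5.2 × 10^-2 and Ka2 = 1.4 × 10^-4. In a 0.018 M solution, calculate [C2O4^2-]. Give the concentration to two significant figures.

1.4 × 10^-4 M

First ionization gives [H+] ≈ [HC2O4-] = 1.41 × 10^-2 M.
Second step: Ka2 = [H+][C2O4^2-]/[HC2O4-] ≈ [C2O4^2-] (since [H+] ≈ [HC2O4-]).
So [C2O4^2-] ≈ Ka2.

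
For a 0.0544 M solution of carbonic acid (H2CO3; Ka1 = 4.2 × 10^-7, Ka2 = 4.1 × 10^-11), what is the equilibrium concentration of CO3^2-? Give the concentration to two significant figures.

First ionization gives [H+] ≈ [HCO3-] = 1.51 × 10^-4 M.
Second step: Ka2 = [H+][CO3^2-]/[HCO3-] ≈ [CO3^2-] (since [H+] ≈ [HCO3-]).
So [CO3^2-] ≈ Ka2.

4.1 × 10^-11 M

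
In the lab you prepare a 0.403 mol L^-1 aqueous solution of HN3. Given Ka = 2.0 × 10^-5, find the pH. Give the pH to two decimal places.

HN3 ⇌ N3- + H+
From the ICE table, Ka = [H+]²/(0.403 − [H+]) = 2.0 × 10^-5.
Since Ka ≪ C₀, [H+] ≈ √(Ka·C₀) = 2.84 × 10^-3 M.
pH = −log[H+] = −log(2.84 × 10^-3) = 2.55

pH = 2.55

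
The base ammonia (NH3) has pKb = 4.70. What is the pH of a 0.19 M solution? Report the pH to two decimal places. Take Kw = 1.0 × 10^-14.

NH3 + H2O ⇌ NH4+ + OH-
Kb = 10^(−4.70) = 2.00 × 10^-5
Let x = [OH-] at equilibrium. Kb = x²/(0.19 − x).
Neglecting x in the denominator: x = √(2.00 × 10^-5 × 0.19) = 1.95 × 10^-3 M
pOH = −log(1.95 × 10^-3) = 2.71; pH = 14.00 − 2.71 = 11.29

pH = 11.29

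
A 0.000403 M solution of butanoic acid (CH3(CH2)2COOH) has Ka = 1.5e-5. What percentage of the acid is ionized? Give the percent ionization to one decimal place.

CH3(CH2)2COOH ⇌ CH3(CH2)2COO- + H+; let x = [H+] at equilibrium.
Solve x² + 1.5e-05x − 6.04e-09 = 0 → x = 7.06 × 10^-5 M
% ionization = x/C₀ × 100% = 7.06 × 10^-5/0.000403 × 100% = 17.5%

17.5%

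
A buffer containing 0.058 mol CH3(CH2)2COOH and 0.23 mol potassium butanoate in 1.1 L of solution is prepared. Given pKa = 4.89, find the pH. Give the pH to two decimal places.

Using pH = pKa + log([base]/[acid]) with [base]/[acid] = 0.23/0.058:
pH = 4.89 + (+0.598) = 5.49

pH = 5.49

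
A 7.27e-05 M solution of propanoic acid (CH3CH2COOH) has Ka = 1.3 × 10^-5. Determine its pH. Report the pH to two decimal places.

CH3CH2COOH ⇌ CH3CH2COO- + H+
Ka = [H+]²/(7.27e-05 − [H+]) = 1.3 × 10^-5
Here C₀/Ka ≈ 5.59, so the small-[H+] approximation fails. Use the quadratic:
[H+] = (−Ka + √(Ka² + 4·Ka·C₀))/2 = 2.49 × 10^-5 M
pH = −log(2.49 × 10^-5) = 4.60

pH = 4.60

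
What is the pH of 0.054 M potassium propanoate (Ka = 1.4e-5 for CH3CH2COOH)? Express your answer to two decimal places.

pH = 8.79

CH3CH2COO- is the conjugate base of the weak acid CH3CH2COOH.
Kb = Kw/Ka = 1.0×10^-14 / 1.4 × 10^-5 = 7.14 × 10^-10
Kb = x²/(0.054 − x) = 7.14 × 10^-10
Since Kb ≪ C₀, x ≈ √(Kb·C₀) = 6.21 × 10^-6 M.
pOH = −log(6.21 × 10^-6) = 5.21; pH = 14.00 − 5.21 = 8.79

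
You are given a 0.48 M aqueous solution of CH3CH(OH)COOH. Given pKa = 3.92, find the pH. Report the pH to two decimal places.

CH3CH(OH)COOH ⇌ CH3CH(OH)COO- + H+
Ka = 10^(−3.92) = 1.20 × 10^-4
Let x = [H+] at equilibrium. Ka = x²/(0.48 − x).
Since Ka ≪ C₀, x ≈ √(Ka·C₀) = 7.59 × 10^-3 M.
(x/C₀ = 1.6% < 5%, so the approximation holds.)
pH = −log[H+] = −log(7.59 × 10^-3) = 2.12

pH = 2.12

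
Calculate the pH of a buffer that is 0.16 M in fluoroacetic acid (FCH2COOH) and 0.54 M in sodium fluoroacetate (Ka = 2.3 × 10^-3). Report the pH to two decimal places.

pKa = −log(2.3 × 10^-3) = 2.638
pH = pKa + log([A⁻]/[HA]) = 2.638 + log(0.54/0.16)
pH = 2.638 + (+0.528) = 3.17

pH = 3.17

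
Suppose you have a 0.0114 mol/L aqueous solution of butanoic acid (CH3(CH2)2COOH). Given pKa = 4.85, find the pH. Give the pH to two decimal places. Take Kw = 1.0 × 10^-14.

CH3(CH2)2COOH ⇌ CH3(CH2)2COO- + H+
Ka = 10^(−4.85) = 1.41 × 10^-5
From the ICE table, Ka = [H+]²/(0.0114 − [H+]) = 1.41 × 10^-5.
Assume [H+] ≪ 0.0114: [H+] ≈ √(1.41 × 10^-5 × 0.0114) = 4.01 × 10^-4 M
([H+]/C₀ = 3.5% < 5%, so the approximation holds.)
pH = −log[H+] = −log(4.01 × 10^-4) = 3.40

pH = 3.40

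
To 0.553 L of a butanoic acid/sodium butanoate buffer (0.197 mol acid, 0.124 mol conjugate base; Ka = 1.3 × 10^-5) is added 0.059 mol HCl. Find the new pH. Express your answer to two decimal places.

Added H+ converts CH3(CH2)2COO- to CH3(CH2)2COOH: CH3(CH2)2COOH → 0.256 mol, CH3(CH2)2COO- → 0.065 mol.
pKa = −log(1.3 × 10^-5) = 4.886
pH = pKa + log(n_CH3(CH2)2COO-/n_CH3(CH2)2COOH) = 4.886 + log(0.065/0.256) = 4.886 + (-0.595)

pH = 4.29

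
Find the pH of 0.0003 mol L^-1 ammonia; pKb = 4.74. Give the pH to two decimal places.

pH = 9.82

NH3 + H2O ⇌ NH4+ + OH-
Kb = 10^(−4.74) = 1.82 × 10^-5
Kb = x²/(0.0003 − x) = 1.82 × 10^-5
The 5% rule fails; solving x² + Kb·x − Kb·C₀ = 0 exactly:
x = (−Kb + √(Kb² + 4·Kb·C₀))/2 = 6.54 × 10^-5 M
pOH = −log(6.54 × 10^-5) = 4.18; pH = 14.00 − 4.18 = 9.82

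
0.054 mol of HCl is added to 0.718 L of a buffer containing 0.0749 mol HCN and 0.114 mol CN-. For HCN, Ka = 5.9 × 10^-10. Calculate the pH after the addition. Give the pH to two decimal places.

After neutralization: n(HCN) = 0.129 mol, n(CN-) = 0.06 mol.
pKa = −log(5.9 × 10^-10) = 9.229
Henderson–Hasselbalch with mole ratio 0.06/0.129: pH = 9.229 + (-0.332)

pH = 8.90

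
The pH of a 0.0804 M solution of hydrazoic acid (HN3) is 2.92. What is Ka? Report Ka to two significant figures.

Ka = 1.8 × 10^-5

[H+] = 10^(-2.92) = 1.20 × 10^-3 M
At equilibrium [HA] = 0.0804 − 1.20 × 10^-3 = 7.92 × 10^-2 M
Ka = [H+][A-]/[HA] = (1.20 × 10^-3)² / 7.92 × 10^-2 = 1.8 × 10^-5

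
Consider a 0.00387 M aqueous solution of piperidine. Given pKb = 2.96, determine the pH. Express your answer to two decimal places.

pH = 11.20

C5H10NH + H2O ⇌ C5H10NH2+ + OH-
Kb = 10^(−2.96) = 1.10 × 10^-3
Kb = x²/(0.00387 − x) = 1.10 × 10^-3
The 5% rule fails; solving x² + Kb·x − Kb·C₀ = 0 exactly:
x = (−Kb + √(Kb² + 4·Kb·C₀))/2 = 1.59 × 10^-3 M
pOH = −log(1.59 × 10^-3) = 2.80; pH = 14.00 − 2.80 = 11.20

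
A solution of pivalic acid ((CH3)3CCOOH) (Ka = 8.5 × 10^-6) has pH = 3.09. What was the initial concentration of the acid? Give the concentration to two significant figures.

C₀ = 7.9 × 10^-2 M

[H+] = 10^(-3.09) = 8.13 × 10^-4 M = x
Ka = x²/(C₀ − x) ⇒ C₀ = x + x²/Ka
C₀ = 8.13 × 10^-4 + (8.13 × 10^-4)²/(8.5 × 10^-6) = 7.86 × 10^-2 M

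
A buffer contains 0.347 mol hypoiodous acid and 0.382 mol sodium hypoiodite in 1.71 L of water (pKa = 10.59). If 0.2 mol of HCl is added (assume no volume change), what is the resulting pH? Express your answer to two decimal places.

Added H+ converts OI- to HOI: HOI → 0.547 mol, OI- → 0.182 mol.
Henderson–Hasselbalch with mole ratio 0.182/0.547: pH = 10.59 + (-0.478)

pH = 10.11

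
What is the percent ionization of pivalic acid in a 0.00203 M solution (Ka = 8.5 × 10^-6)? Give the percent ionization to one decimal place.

6.3%

(CH3)3CCOOH ⇌ (CH3)3CCOO- + H+; let x = [H+] at equilibrium.
Ka = x²/(C₀ − x); solving the quadratic gives x = 1.27 × 10^-4 M.
Fraction ionized = 1.27 × 10^-4 / 0.00203 = 0.0626 → 6.3%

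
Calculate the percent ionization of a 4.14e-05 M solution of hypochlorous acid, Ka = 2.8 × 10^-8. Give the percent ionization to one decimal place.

HOCl ⇌ OCl- + H+; let x = [H+] at equilibrium.
x ≈ √(Ka·C₀) = √(2.8 × 10^-8 × 4.14e-05) = 1.08 × 10^-6 M
% ionization = x/C₀ × 100% = 1.08 × 10^-6/4.14e-05 × 100% = 2.6%

2.6%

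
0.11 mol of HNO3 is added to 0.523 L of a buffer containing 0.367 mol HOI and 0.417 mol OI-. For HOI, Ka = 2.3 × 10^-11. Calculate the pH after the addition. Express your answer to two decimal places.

After neutralization: n(HOI) = 0.477 mol, n(OI-) = 0.307 mol.
pKa = −log(2.3 × 10^-11) = 10.638
pH = pKa + log([A⁻]/[HA]) = 10.638 + log(0.307/0.477) = 10.638 -0.191

pH = 10.45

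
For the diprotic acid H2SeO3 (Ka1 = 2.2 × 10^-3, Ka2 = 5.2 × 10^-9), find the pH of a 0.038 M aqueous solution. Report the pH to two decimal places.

Since Ka1 ≫ Ka2, the first ionization dominates [H+].
Ka1 = x²/(0.038 − x) = 2.2 × 10^-3
Solving the quadratic: x = (−Ka1 + √(Ka1² + 4·Ka1·C₀))/2 = 8.11 × 10^-3 M
pH = −log(8.11 × 10^-3) = 2.09

pH = 2.09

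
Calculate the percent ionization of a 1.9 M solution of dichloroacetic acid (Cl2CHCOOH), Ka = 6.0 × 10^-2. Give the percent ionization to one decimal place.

16.3%

Cl2CHCOOH ⇌ Cl2CHCOO- + H+; let x = [H+] at equilibrium.
Ka = x²/(C₀ − x); solving the quadratic gives x = 3.09 × 10^-1 M.
Fraction ionized = 3.09 × 10^-1 / 1.9 = 0.1626 → 16.3%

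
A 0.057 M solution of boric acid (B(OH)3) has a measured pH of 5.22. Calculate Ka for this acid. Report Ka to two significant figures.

[H+] = 10^(-5.22) = 6.03 × 10^-6 M
At equilibrium [HA] = 0.057 − 6.03 × 10^-6 = 5.70 × 10^-2 M
Ka = [H+][A-]/[HA] = (6.03 × 10^-6)² / 5.70 × 10^-2 = 6.4 × 10^-10

Ka = 6.4 × 10^-10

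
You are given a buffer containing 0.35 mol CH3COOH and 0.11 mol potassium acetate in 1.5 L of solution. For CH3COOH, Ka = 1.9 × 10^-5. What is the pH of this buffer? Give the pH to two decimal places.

pKa = −log(1.9 × 10^-5) = 4.721
pH = pKa + log([A⁻]/[HA]) = 4.721 + log(0.11/0.35)
pH = 4.721 + (-0.503) = 4.22

pH = 4.22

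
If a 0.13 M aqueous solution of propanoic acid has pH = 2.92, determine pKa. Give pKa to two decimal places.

[H+] = 10^(-2.92) = 1.20 × 10^-3 M
At equilibrium [HA] = 0.13 − 1.20 × 10^-3 = 1.29 × 10^-1 M
Ka = [H+][A-]/[HA] = (1.20 × 10^-3)² / 1.29 × 10^-1 = 1.12 × 10^-5
pKa = -log(1.12 × 10^-5) = 4.95

pKa = 4.95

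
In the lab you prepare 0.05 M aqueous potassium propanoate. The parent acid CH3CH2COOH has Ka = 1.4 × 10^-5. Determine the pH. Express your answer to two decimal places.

CH3CH2COO- is the conjugate base of the weak acid CH3CH2COOH.
Kb = Kw/Ka = 1.0×10^-14 / 1.4 × 10^-5 = 7.14 × 10^-10
From the ICE table, Kb = [OH-]²/(0.05 − [OH-]) = 7.14 × 10^-10.
Neglecting [OH-] in the denominator: [OH-] = √(7.14 × 10^-10 × 0.05) = 5.97 × 10^-6 M
([OH-]/C₀ = 0.012% < 5%, so the approximation holds.)
pOH = −log(5.97 × 10^-6) = 5.22; pH = 14.00 − 5.22 = 8.78

pH = 8.78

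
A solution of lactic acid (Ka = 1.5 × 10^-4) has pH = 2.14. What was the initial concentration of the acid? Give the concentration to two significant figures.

[H+] = 10^(-2.14) = 7.24 × 10^-3 M = x
Ka = x²/(C₀ − x) ⇒ C₀ = x + x²/Ka
C₀ = 7.24 × 10^-3 + (7.24 × 10^-3)²/(1.5 × 10^-4) = 3.57 × 10^-1 M

C₀ = 3.6 × 10^-1 M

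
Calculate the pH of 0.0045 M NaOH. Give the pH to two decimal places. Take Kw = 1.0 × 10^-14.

pH = 11.65

NaOH is a strong base; [OH-] = 0.0045 M.
pOH = -log(0.0045) = 2.35
pH = 14.00 - 2.35 = 11.65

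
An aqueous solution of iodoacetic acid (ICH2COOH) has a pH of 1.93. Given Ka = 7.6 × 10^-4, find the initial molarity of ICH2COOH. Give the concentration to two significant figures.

C₀ = 1.9 × 10^-1 M

[H+] = 10^(-1.93) = 1.17 × 10^-2 M = x
Ka = x²/(C₀ − x) ⇒ C₀ = x + x²/Ka
C₀ = 1.17 × 10^-2 + (1.17 × 10^-2)²/(7.6 × 10^-4) = 1.92 × 10^-1 M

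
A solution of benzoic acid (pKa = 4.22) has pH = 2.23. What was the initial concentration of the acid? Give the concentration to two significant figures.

[H+] = 10^(-2.23) = 5.89 × 10^-3 M = x
Ka = 10^(−4.22) = 6.03 × 10^-5
Ka = x²/(C₀ − x) ⇒ C₀ = x + x²/Ka
C₀ = 5.89 × 10^-3 + (5.89 × 10^-3)²/(6.03 × 10^-5) = 5.81 × 10^-1 M

C₀ = 5.8 × 10^-1 M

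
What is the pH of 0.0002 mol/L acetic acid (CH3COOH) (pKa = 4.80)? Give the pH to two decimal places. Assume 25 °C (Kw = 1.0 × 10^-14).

CH3COOH ⇌ CH3COO- + H+
Ka = 10^(−4.80) = 1.58 × 10^-5
From the ICE table, Ka = [H+]²/(0.0002 − [H+]) = 1.58 × 10^-5.
[H+] is not negligible relative to C₀; solve [H+]² + 1.58e-05·[H+] − 3.16e-09 = 0.
[H+] = (−Ka + √(Ka² + 4·Ka·C₀))/2 = 4.89 × 10^-5 M
pH = −log(4.89 × 10^-5) = 4.31

pH = 4.31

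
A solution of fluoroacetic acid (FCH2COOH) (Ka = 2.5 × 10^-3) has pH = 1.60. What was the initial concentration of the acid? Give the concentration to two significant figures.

[H+] = 10^(-1.60) = 2.51 × 10^-2 M = x
Ka = x²/(C₀ − x) ⇒ C₀ = x + x²/Ka
C₀ = 2.51 × 10^-2 + (2.51 × 10^-2)²/(2.5 × 10^-3) = 2.77 × 10^-1 M

C₀ = 2.8 × 10^-1 M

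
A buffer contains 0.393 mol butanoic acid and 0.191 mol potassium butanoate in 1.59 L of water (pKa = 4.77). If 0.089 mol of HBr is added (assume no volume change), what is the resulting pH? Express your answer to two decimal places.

pH = 4.10

Added H+ converts CH3(CH2)2COO- to CH3(CH2)2COOH: CH3(CH2)2COOH → 0.482 mol, CH3(CH2)2COO- → 0.102 mol.
pH = pKa + log(n_CH3(CH2)2COO-/n_CH3(CH2)2COOH) = 4.77 + log(0.102/0.482) = 4.77 + (-0.674)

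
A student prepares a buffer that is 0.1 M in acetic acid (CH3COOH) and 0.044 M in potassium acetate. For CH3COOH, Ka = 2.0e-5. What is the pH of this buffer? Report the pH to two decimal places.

pKa = −log(2.0 × 10^-5) = 4.699
Using pH = pKa + log([base]/[acid]) with [base]/[acid] = 0.044/0.1:
pH = 4.699 + (-0.357) = 4.34

pH = 4.34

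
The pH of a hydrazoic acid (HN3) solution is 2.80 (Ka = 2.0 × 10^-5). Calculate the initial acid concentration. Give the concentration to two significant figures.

C₀ = 1.3 × 10^-1 M

[H+] = 10^(-2.80) = 1.58 × 10^-3 M = x
Ka = x²/(C₀ − x) ⇒ C₀ = x + x²/Ka
C₀ = 1.58 × 10^-3 + (1.58 × 10^-3)²/(2.0 × 10^-5) = 1.26 × 10^-1 M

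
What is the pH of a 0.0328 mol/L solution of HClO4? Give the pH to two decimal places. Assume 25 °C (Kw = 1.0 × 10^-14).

pH = 1.48

HClO4 is a strong acid and dissociates completely, so [H+] = 0.0328 M.
pH = -log(0.0328) = 1.48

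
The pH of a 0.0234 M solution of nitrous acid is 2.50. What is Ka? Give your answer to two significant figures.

Ka = 4.9 × 10^-4

[H+] = 10^(-2.50) = 3.16 × 10^-3 M
At equilibrium [HA] = 0.0234 − 3.16 × 10^-3 = 2.02 × 10^-2 M
Ka = [H+][A-]/[HA] = (3.16 × 10^-3)² / 2.02 × 10^-2 = 4.9 × 10^-4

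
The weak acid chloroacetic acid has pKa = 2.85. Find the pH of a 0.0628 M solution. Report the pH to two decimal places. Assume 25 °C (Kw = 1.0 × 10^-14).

pH = 2.06

ClCH2COOH ⇌ ClCH2COO- + H+
Ka = 10^(−2.85) = 1.41 × 10^-3
From the ICE table, Ka = [H+]²/(0.0628 − [H+]) = 1.41 × 10^-3.
Here C₀/Ka ≈ 44.5, so the small-[H+] approximation fails. Use the quadratic:
[H+] = [−0.00141 + √(0.00141² + 0.000354)]/2 = 8.73 × 10^-3 M
pH = −log(8.73 × 10^-3) = 2.06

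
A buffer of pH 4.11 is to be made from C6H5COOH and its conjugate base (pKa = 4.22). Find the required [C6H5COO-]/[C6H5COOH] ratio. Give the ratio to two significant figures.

ratio = 0.78

pH = pKa + log(r) ⇒ log(r) = 4.11 − 4.22 = -0.11
r = [C6H5COO-]/[C6H5COOH] = 10^(-0.11) = 0.776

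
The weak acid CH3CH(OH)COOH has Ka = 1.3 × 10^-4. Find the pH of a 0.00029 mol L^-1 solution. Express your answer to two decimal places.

pH = 3.85

CH3CH(OH)COOH ⇌ CH3CH(OH)COO- + H+
From the ICE table, Ka = x²/(0.00029 − x) = 1.3 × 10^-4.
The 5% rule fails; solving x² + Ka·x − Ka·C₀ = 0 exactly:
x = (−Ka + √(Ka² + 4·Ka·C₀))/2 = 1.40 × 10^-4 M
pH = −log[H+] = −log(1.40 × 10^-4) = 3.85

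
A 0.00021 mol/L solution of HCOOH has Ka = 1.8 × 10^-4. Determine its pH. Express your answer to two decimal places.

pH = 3.91

HCOOH ⇌ HCOO- + H+
Ka = [H+]²/(0.00021 − [H+]) = 1.8 × 10^-4
The 5% rule fails; solving [H+]² + Ka·[H+] − Ka·C₀ = 0 exactly:
[H+] = (−Ka + √(Ka² + 4·Ka·C₀))/2 = 1.24 × 10^-4 M
pH = −log[H+] = −log(1.24 × 10^-4) = 3.91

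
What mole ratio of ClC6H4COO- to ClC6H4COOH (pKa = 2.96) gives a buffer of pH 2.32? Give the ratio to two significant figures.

ratio = 0.23

pH = pKa + log(r) ⇒ log(r) = 2.32 − 2.96 = -0.64
r = [ClC6H4COO-]/[ClC6H4COOH] = 10^(-0.64) = 0.229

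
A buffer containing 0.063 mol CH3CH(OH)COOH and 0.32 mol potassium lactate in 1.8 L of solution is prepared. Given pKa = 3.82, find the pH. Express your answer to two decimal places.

pH = 4.53

Using pH = pKa + log([base]/[acid]) with [base]/[acid] = 0.32/0.063:
pH = 3.82 + (+0.706) = 4.53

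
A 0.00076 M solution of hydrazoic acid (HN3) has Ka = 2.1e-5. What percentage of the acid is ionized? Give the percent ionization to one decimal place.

15.3%

HN3 ⇌ N3- + H+; let x = [H+] at equilibrium.
Ka = x²/(C₀ − x); solving the quadratic gives x = 1.16 × 10^-4 M.
Fraction ionized = 1.16 × 10^-4 / 0.00076 = 0.1526 → 15.3%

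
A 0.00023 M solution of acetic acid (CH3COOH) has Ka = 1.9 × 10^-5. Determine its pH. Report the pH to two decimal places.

pH = 4.24

CH3COOH ⇌ CH3COO- + H+
Ka = x²/(0.00023 − x) = 1.9 × 10^-5
Here C₀/Ka ≈ 12.1, so the small-x approximation fails. Use the quadratic:
x = [−1.9e-05 + √(1.9e-05² + 1.75e-08)]/2 = 5.73 × 10^-5 M
pH = −log[H+] = −log(5.73 × 10^-5) = 4.24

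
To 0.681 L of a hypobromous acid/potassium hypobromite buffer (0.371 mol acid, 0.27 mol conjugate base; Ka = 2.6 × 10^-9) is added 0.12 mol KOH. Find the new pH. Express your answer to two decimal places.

pH = 8.78

OH- converts HOBr to OBr-: HOBr → 0.251 mol, OBr- → 0.39 mol.
pKa = −log(2.6 × 10^-9) = 8.585
pH = pKa + log(n_OBr-/n_HOBr) = 8.585 + log(0.39/0.251) = 8.585 + (+0.191)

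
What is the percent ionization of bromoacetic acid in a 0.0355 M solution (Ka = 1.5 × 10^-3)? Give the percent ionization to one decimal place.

18.6%

BrCH2COOH ⇌ BrCH2COO- + H+; let x = [H+] at equilibrium.
Ka = x²/(C₀ − x); solving the quadratic gives x = 6.59 × 10^-3 M.
Fraction ionized = 6.59 × 10^-3 / 0.0355 = 0.1856 → 18.6%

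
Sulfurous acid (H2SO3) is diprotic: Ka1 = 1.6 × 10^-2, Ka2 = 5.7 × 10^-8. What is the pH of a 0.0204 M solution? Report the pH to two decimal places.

Ka1 ≫ Ka2, so treat the first dissociation as the only significant source of H+.
Ka1 = x²/(0.0204 − x) = 1.6 × 10^-2
Solving the quadratic: x = (−Ka1 + √(Ka1² + 4·Ka1·C₀))/2 = 1.18 × 10^-2 M
pH = −log(1.18 × 10^-2) = 1.93

pH = 1.93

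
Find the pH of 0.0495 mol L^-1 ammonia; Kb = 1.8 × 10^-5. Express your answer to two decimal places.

pH = 10.97

NH3 + H2O ⇌ NH4+ + OH-
Kb = [OH-]²/(0.0495 − [OH-]) = 1.8 × 10^-5
Assume [OH-] ≪ 0.0495: [OH-] ≈ √(1.8 × 10^-5 × 0.0495) = 9.44 × 10^-4 M
pOH = −log(9.44 × 10^-4) = 3.03; pH = 14.00 − 3.03 = 10.97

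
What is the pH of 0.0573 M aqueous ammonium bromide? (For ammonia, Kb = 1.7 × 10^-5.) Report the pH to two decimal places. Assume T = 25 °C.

pH = 5.24

NH4+ is the conjugate acid of the weak base NH3.
Ka = Kw/Kb = 1.0×10^-14 / 1.7 × 10^-5 = 5.88 × 10^-10
Let x = [H+] at equilibrium. Ka = x²/(0.0573 − x).
Assume x ≪ 0.0573: x ≈ √(5.88 × 10^-10 × 0.0573) = 5.80 × 10^-6 M
pH = −log[H+] = −log(5.80 × 10^-6) = 5.24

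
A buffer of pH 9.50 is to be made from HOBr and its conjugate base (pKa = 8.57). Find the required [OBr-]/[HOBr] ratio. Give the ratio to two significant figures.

pH = pKa + log(r) ⇒ log(r) = 9.50 − 8.57 = +0.93
r = [OBr-]/[HOBr] = 10^(+0.93) = 8.51

ratio = 8.5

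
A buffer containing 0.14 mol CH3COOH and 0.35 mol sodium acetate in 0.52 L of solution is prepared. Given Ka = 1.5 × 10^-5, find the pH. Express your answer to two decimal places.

pH = 5.22

pKa = −log(1.5 × 10^-5) = 4.824
Henderson–Hasselbalch: pH = pKa + log([CH3COO-]/[CH3COOH]) = 4.824 + log(0.35/0.14)
pH = 4.824 + (+0.398) = 5.22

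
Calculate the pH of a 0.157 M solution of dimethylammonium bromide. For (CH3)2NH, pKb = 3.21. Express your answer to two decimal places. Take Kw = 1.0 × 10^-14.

pH = 5.80

(CH3)2NH2+ is the conjugate acid of the weak base (CH3)2NH.
Kb = 10^(−3.21) = 6.17 × 10^-4
Ka = Kw/Kb = 1.0×10^-14 / 6.17 × 10^-4 = 1.62 × 10^-11
Let x = [H+] at equilibrium. Ka = x²/(0.157 − x).
Since Ka ≪ C₀, x ≈ √(Ka·C₀) = 1.59 × 10^-6 M.
(x/C₀ = 0.001% < 5%, so the approximation holds.)
pH = −log(1.59 × 10^-6) = 5.80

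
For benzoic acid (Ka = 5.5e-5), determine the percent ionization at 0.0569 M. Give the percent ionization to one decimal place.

C6H5COOH ⇌ C6H5COO- + H+; let x = [H+] at equilibrium.
x ≈ √(Ka·C₀) = √(5.5 × 10^-5 × 0.0569) = 1.77 × 10^-3 M
% ionization = x/C₀ × 100% = 1.77 × 10^-3/0.0569 × 100% = 3.1%

3.1%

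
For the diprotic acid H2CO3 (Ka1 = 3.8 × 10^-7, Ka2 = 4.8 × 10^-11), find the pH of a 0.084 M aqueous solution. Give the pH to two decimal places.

pH = 3.75

Ka1 ≫ Ka2, so treat the first dissociation as the only significant source of H+.
Ka1 = x²/(0.084 − x) = 3.8 × 10^-7
x ≈ √(3.8 × 10^-7 × 0.084) = 1.79 × 10^-4 M
pH = −log(1.79 × 10^-4) = 3.75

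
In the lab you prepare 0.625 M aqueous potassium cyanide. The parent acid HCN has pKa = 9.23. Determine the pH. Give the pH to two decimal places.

pH = 11.51

CN- is the conjugate base of the weak acid HCN.
Ka = 10^(−9.23) = 5.89 × 10^-10
Kb = Kw/Ka = 1.0×10^-14 / 5.89 × 10^-10 = 1.70 × 10^-5
Kb = [OH-]²/(0.625 − [OH-]) = 1.70 × 10^-5
Assume [OH-] ≪ 0.625: [OH-] ≈ √(1.70 × 10^-5 × 0.625) = 3.26 × 10^-3 M
([OH-]/C₀ = 0.52% < 5%, so the approximation holds.)
pOH = 2.49, so pH = 14.00 − pOH = 11.51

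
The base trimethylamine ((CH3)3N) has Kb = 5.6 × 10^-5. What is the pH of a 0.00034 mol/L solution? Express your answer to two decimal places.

(CH3)3N + H2O ⇌ (CH3)3NH+ + OH-
Kb = [OH-]²/(0.00034 − [OH-]) = 5.6 × 10^-5
[OH-] is not negligible relative to C₀; solve [OH-]² + 5.6e-05·[OH-] − 1.9e-08 = 0.
[OH-] = (−Kb + √(Kb² + 4·Kb·C₀))/2 = 1.13 × 10^-4 M
pOH = −log(1.13 × 10^-4) = 3.95; pH = 14.00 − 3.95 = 10.05

pH = 10.05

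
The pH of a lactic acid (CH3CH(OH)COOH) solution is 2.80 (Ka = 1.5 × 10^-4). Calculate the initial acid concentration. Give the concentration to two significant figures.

[H+] = 10^(-2.80) = 1.58 × 10^-3 M = x
Ka = x²/(C₀ − x) ⇒ C₀ = x + x²/Ka
C₀ = 1.58 × 10^-3 + (1.58 × 10^-3)²/(1.5 × 10^-4) = 1.82 × 10^-2 M

C₀ = 1.8 × 10^-2 M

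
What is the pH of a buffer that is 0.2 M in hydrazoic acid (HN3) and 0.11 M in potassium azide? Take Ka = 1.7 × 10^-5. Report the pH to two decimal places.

pKa = −log(1.7 × 10^-5) = 4.770
pH = pKa + log([A⁻]/[HA]) = 4.770 + log(0.11/0.2)
pH = 4.770 + (-0.260) = 4.51

pH = 4.51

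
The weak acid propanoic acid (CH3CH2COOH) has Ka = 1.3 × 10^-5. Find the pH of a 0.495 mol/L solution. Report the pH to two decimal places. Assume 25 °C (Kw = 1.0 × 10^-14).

CH3CH2COOH ⇌ CH3CH2COO- + H+
From the ICE table, Ka = x²/(0.495 − x) = 1.3 × 10^-5.
Since Ka ≪ C₀, x ≈ √(Ka·C₀) = 2.54 × 10^-3 M.
pH = −log[H+] = −log(2.54 × 10^-3) = 2.60

pH = 2.60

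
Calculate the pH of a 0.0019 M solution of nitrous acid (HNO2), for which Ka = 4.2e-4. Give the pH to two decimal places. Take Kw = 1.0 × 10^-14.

HNO2 ⇌ NO2- + H+
Let x = [H+] at equilibrium. Ka = x²/(0.0019 − x).
x is not negligible relative to C₀; solve x² + 0.00042·x − 7.98e-07 = 0.
x = (−Ka + √(Ka² + 4·Ka·C₀))/2 = 7.08 × 10^-4 M
pH = −log[H+] = −log(7.08 × 10^-4) = 3.15

pH = 3.15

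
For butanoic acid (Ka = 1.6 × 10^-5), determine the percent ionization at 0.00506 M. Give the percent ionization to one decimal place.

5.5%

CH3(CH2)2COOH ⇌ CH3(CH2)2COO- + H+; let x = [H+] at equilibrium.
Ka = x²/(C₀ − x); solving the quadratic gives x = 2.77 × 10^-4 M.
% ionization = x/C₀ × 100% = 2.77 × 10^-4/0.00506 × 100% = 5.5%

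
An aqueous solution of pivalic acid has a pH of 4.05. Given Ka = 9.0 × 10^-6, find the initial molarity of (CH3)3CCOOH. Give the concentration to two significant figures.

[H+] = 10^(-4.05) = 8.91 × 10^-5 M = x
Ka = x²/(C₀ − x) ⇒ C₀ = x + x²/Ka
C₀ = 8.91 × 10^-5 + (8.91 × 10^-5)²/(9.0 × 10^-6) = 9.71 × 10^-4 M

C₀ = 9.7 × 10^-4 M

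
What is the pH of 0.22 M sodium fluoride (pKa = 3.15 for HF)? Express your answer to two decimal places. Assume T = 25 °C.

F- is the conjugate base of the weak acid HF.
Ka = 10^(−3.15) = 7.08 × 10^-4
Kb = Kw/Ka = 1.0×10^-14 / 7.08 × 10^-4 = 1.41 × 10^-11
Kb = x²/(0.22 − x) = 1.41 × 10^-11
Assume x ≪ 0.22: x ≈ √(1.41 × 10^-11 × 0.22) = 1.76 × 10^-6 M
Check: 0.0008% ionized — well under 5%, approximation valid.
pOH = 5.75, so pH = 14.00 − pOH = 8.25

pH = 8.25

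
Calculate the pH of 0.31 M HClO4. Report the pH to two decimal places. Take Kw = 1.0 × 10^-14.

pH = 0.51

HClO4 is a strong acid and dissociates completely, so [H+] = 0.31 M.
pH = -log(0.31) = 0.51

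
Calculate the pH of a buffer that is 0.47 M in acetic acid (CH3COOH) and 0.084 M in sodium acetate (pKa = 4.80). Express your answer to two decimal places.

pH = 4.05

Using pH = pKa + log([base]/[acid]) with [base]/[acid] = 0.084/0.47:
pH = 4.80 + (-0.748) = 4.05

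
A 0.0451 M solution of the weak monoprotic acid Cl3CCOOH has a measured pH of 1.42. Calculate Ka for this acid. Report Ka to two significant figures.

[H+] = 10^(-1.42) = 3.80 × 10^-2 M
At equilibrium [HA] = 0.0451 − 3.80 × 10^-2 = 7.10 × 10^-3 M
Ka = [H+][A-]/[HA] = (3.80 × 10^-2)² / 7.10 × 10^-3 = 2.0 × 10^-1

Ka = 2.0 × 10^-1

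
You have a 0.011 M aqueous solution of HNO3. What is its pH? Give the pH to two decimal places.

pH = 1.96

HNO3 is a strong acid and dissociates completely, so [H+] = 0.011 M.
pH = -log(0.011) = 1.96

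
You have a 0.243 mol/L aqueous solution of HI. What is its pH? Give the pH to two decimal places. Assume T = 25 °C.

HI is a strong acid and dissociates completely, so [H+] = 0.243 M.
pH = -log(0.243) = 0.61

pH = 0.61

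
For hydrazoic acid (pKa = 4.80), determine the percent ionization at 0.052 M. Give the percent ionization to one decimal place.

1.7%

HN3 ⇌ N3- + H+; let x = [H+] at equilibrium.
Ka = 10^(−4.80) = 1.58 × 10^-5
x ≈ √(Ka·C₀) = √(1.58 × 10^-5 × 0.052) = 9.06 × 10^-4 M
Fraction ionized = 9.06 × 10^-4 / 0.052 = 0.0174 → 1.7%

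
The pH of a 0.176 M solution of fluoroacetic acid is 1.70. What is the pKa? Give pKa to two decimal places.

pKa = 2.59

[H+] = 10^(-1.70) = 2.00 × 10^-2 M
At equilibrium [HA] = 0.176 − 2.00 × 10^-2 = 1.56 × 10^-1 M
Ka = [H+][A-]/[HA] = (2.00 × 10^-2)² / 1.56 × 10^-1 = 2.56 × 10^-3
pKa = -log(2.56 × 10^-3) = 2.59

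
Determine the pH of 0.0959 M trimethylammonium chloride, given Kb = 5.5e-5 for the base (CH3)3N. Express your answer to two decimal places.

(CH3)3NH+ is the conjugate acid of the weak base (CH3)3N.
Ka = Kw/Kb = 1.0×10^-14 / 5.5 × 10^-5 = 1.82 × 10^-10
Ka = x²/(0.0959 − x) = 1.82 × 10^-10
Neglecting x in the denominator: x = √(1.82 × 10^-10 × 0.0959) = 4.18 × 10^-6 M
(x/C₀ = 0.0044% < 5%, so the approximation holds.)
pH = −log(4.18 × 10^-6) = 5.38

pH = 5.38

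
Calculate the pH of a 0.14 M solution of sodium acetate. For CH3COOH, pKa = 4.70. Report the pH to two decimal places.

pH = 8.92

CH3COO- is the conjugate base of the weak acid CH3COOH.
Ka = 10^(−4.70) = 2.00 × 10^-5
Kb = Kw/Ka = 1.0×10^-14 / 2.00 × 10^-5 = 5.00 × 10^-10
Kb = x²/(0.14 − x) = 5.00 × 10^-10
Neglecting x in the denominator: x = √(5.00 × 10^-10 × 0.14) = 8.37 × 10^-6 M
Check: 0.006% ionized — well under 5%, approximation valid.
pOH = 5.08, so pH = 14.00 − pOH = 8.92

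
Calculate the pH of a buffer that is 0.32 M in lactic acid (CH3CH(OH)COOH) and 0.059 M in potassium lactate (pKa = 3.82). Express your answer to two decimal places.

Using pH = pKa + log([base]/[acid]) with [base]/[acid] = 0.059/0.32:
pH = 3.82 + (-0.734) = 3.09

pH = 3.09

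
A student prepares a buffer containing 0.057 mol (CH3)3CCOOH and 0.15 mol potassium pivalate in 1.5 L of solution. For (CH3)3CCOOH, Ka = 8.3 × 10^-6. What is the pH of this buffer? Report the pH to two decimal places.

pH = 5.50

pKa = −log(8.3 × 10^-6) = 5.081
Henderson–Hasselbalch: pH = pKa + log([(CH3)3CCOO-]/[(CH3)3CCOOH]) = 5.081 + log(0.15/0.057)
pH = 5.081 + (+0.420) = 5.50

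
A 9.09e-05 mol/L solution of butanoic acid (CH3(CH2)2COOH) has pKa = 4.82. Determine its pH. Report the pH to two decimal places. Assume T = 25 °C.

CH3(CH2)2COOH ⇌ CH3(CH2)2COO- + H+
Ka = 10^(−4.82) = 1.51 × 10^-5
Ka = x²/(9.09e-05 − x) = 1.51 × 10^-5
The 5% rule fails; solving x² + Ka·x − Ka·C₀ = 0 exactly:
x = (−Ka + √(Ka² + 4·Ka·C₀))/2 = 3.03 × 10^-5 M
pH = −log[H+] = −log(3.03 × 10^-5) = 4.52

pH = 4.52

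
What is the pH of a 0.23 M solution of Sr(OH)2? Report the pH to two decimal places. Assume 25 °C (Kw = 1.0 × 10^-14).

Sr(OH)2 is a strong base (each formula unit releases 2 OH-); [OH-] = 0.46 M.
pOH = -log(0.46) = 0.34
pH = 14.00 - 0.34 = 13.66

pH = 13.66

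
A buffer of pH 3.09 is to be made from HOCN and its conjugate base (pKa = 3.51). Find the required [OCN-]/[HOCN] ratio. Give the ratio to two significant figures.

pH = pKa + log(r) ⇒ log(r) = 3.09 − 3.51 = -0.42
r = [OCN-]/[HOCN] = 10^(-0.42) = 0.38

ratio = 0.38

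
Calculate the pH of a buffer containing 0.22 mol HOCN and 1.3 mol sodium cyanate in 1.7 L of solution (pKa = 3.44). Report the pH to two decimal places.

Using pH = pKa + log([base]/[acid]) with [base]/[acid] = 1.3/0.22:
pH = 3.44 + (+0.772) = 4.21

pH = 4.21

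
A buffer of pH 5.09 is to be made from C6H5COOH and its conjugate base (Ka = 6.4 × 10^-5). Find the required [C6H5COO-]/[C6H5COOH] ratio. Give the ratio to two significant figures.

ratio = 7.9

pKa = -log(6.4 × 10^-5) = 4.194
pH = pKa + log(r) ⇒ log(r) = 5.09 − 4.194 = +0.896
r = [C6H5COO-]/[C6H5COOH] = 10^(+0.896) = 7.87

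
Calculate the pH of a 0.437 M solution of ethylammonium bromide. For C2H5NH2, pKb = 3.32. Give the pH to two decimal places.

pH = 5.52

C2H5NH3+ is the conjugate acid of the weak base C2H5NH2.
Kb = 10^(−3.32) = 4.79 × 10^-4
Ka = Kw/Kb = 1.0×10^-14 / 4.79 × 10^-4 = 2.09 × 10^-11
Let x = [H+] at equilibrium. Ka = x²/(0.437 − x).
Neglecting x in the denominator: x = √(2.09 × 10^-11 × 0.437) = 3.02 × 10^-6 M
pH = −log(3.02 × 10^-6) = 5.52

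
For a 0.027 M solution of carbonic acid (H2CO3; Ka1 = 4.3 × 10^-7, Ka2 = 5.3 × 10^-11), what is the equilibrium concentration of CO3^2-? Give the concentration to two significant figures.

5.3 × 10^-11 M

First ionization gives [H+] ≈ [HCO3-] = 1.08 × 10^-4 M.
Second step: Ka2 = [H+][CO3^2-]/[HCO3-] ≈ [CO3^2-] (since [H+] ≈ [HCO3-]).
So [CO3^2-] ≈ Ka2.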